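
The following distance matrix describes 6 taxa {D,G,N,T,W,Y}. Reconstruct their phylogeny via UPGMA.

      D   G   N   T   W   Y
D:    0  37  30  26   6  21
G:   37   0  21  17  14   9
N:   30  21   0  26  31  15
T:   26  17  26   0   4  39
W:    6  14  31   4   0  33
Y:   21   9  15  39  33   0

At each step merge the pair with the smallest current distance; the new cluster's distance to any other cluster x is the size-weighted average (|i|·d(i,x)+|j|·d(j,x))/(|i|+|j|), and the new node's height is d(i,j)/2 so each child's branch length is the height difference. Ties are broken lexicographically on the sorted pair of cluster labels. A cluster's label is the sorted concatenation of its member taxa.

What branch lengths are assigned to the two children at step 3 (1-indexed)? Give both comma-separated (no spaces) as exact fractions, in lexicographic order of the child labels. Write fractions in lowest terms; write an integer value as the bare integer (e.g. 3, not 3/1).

8,6

step 1: merge (T,W) at d=4; branch lengths T→2, W→2; new cluster TW
  updated: d(D,TW)=16, d(G,TW)=31/2, d(N,TW)=57/2, d(TW,Y)=36
step 2: merge (G,Y) at d=9; branch lengths G→9/2, Y→9/2; new cluster GY
  updated: d(D,GY)=29, d(GY,N)=18, d(GY,TW)=103/4
step 3: merge (D,TW) at d=16; branch lengths D→8, TW→6; new cluster DTW
  updated: d(DTW,GY)=161/6, d(DTW,N)=29
step 4: merge (GY,N) at d=18; branch lengths GY→9/2, N→9; new cluster GNY
  updated: d(DTW,GNY)=248/9
step 5: merge (DTW,GNY) at d=248/9; branch lengths DTW→52/9, GNY→43/9; new cluster DGNTWY
final tree: ((D:8,(T:2,W:2):6):52/9,((G:9/2,Y:9/2):9/2,N:9):43/9)
total length: 919/18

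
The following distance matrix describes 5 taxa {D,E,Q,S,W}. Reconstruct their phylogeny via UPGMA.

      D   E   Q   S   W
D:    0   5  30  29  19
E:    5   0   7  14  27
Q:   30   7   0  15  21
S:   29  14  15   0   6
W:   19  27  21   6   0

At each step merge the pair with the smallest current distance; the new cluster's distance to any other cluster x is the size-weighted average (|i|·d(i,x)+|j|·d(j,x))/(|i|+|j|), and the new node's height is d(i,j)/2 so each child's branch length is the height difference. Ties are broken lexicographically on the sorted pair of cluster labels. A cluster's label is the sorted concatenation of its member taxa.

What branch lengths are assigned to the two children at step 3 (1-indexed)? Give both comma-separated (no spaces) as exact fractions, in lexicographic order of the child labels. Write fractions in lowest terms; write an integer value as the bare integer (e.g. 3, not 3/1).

step 1: merge (D,E) at d=5; branch lengths D→5/2, E→5/2; new cluster DE
  updated: d(DE,Q)=37/2, d(DE,S)=43/2, d(DE,W)=23
step 2: merge (S,W) at d=6; branch lengths S→3, W→3; new cluster SW
  updated: d(DE,SW)=89/4, d(Q,SW)=18
step 3: merge (Q,SW) at d=18; branch lengths Q→9, SW→6; new cluster QSW
  updated: d(DE,QSW)=21
step 4: merge (DE,QSW) at d=21; branch lengths DE→8, QSW→3/2; new cluster DEQSW
final tree: ((D:5/2,E:5/2):8,(Q:9,(S:3,W:3):6):3/2)
total length: 71/2

9,6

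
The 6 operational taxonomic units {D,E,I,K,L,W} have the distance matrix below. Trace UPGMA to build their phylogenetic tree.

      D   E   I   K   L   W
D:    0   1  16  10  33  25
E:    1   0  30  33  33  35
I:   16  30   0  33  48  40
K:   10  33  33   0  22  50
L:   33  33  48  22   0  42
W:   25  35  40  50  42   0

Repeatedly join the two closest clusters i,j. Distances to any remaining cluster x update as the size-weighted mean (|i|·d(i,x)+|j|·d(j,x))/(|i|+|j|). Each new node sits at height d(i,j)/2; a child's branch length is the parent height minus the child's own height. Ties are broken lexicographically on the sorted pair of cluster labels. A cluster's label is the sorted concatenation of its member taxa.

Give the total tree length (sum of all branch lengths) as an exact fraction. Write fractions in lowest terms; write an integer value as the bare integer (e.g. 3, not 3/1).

iteration 1: select D,E (d=1); attach at lengths (1/2, 1/2); label the merged cluster DE
  updated: d(DE,I)=23, d(DE,K)=43/2, d(DE,L)=33, d(DE,W)=30
iteration 2: select DE,K (d=43/2); attach at lengths (41/4, 43/4); label the merged cluster DEK
  updated: d(DEK,I)=79/3, d(DEK,L)=88/3, d(DEK,W)=110/3
iteration 3: select DEK,I (d=79/3); attach at lengths (29/12, 79/6); label the merged cluster DEIK
  updated: d(DEIK,L)=34, d(DEIK,W)=75/2
iteration 4: select DEIK,L (d=34); attach at lengths (23/6, 17); label the merged cluster DEIKL
  updated: d(DEIKL,W)=192/5
iteration 5: select DEIKL,W (d=192/5); attach at lengths (11/5, 96/5); label the merged cluster DEIKLW
final tree: (((((D:1/2,E:1/2):41/4,K:43/4):29/12,I:79/6):23/6,L:17):11/5,W:96/5)
total length: 4789/60

4789/60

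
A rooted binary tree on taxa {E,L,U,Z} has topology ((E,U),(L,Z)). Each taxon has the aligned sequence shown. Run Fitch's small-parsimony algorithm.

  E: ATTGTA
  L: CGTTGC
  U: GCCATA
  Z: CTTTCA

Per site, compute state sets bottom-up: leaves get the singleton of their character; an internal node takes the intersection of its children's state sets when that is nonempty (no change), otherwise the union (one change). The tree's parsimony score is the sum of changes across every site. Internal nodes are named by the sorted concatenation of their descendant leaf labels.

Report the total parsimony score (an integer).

EU@0: {A} ∪ {G} = {A,G} (union, +1)
LZ@0: {C} ∩ {C} = {C} (intersection, +0)
ELUZ@0: {A,G} ∪ {C} = {A,C,G} (union, +1)
EU@1: {T} ∪ {C} = {C,T} (union, +1)
LZ@1: {G} ∪ {T} = {G,T} (union, +1)
ELUZ@1: {C,T} ∩ {G,T} = {T} (intersection, +0)
EU@2: {T} ∪ {C} = {C,T} (union, +1)
LZ@2: {T} ∩ {T} = {T} (intersection, +0)
ELUZ@2: {C,T} ∩ {T} = {T} (intersection, +0)
EU@3: {G} ∪ {A} = {A,G} (union, +1)
LZ@3: {T} ∩ {T} = {T} (intersection, +0)
ELUZ@3: {A,G} ∪ {T} = {A,G,T} (union, +1)
EU@4: {T} ∩ {T} = {T} (intersection, +0)
LZ@4: {G} ∪ {C} = {C,G} (union, +1)
ELUZ@4: {T} ∪ {C,G} = {C,G,T} (union, +1)
EU@5: {A} ∩ {A} = {A} (intersection, +0)
LZ@5: {C} ∪ {A} = {A,C} (union, +1)
ELUZ@5: {A} ∩ {A,C} = {A} (intersection, +0)
per-site changes: [2, 2, 1, 2, 2, 1]; total = 10

10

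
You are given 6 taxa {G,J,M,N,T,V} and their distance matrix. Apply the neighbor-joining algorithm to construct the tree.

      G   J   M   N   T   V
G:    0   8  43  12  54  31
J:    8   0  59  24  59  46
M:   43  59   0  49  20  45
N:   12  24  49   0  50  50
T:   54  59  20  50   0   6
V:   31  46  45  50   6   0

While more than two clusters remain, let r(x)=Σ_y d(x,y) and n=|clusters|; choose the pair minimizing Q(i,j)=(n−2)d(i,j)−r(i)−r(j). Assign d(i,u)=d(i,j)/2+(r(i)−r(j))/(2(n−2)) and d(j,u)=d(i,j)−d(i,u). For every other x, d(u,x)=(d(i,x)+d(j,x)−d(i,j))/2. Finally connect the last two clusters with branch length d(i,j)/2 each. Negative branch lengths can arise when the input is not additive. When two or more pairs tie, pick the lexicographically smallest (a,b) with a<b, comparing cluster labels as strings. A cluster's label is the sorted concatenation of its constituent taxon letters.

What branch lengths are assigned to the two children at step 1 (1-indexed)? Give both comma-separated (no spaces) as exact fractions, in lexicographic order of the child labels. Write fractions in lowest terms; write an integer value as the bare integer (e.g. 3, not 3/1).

1. join T+V (d=6, Q=-343) ⇒ TV; edges |T|=35/8, |V|=13/8
  updated: d(G,TV)=79/2, d(J,TV)=99/2, d(M,TV)=59/2, d(N,TV)=47
2. join M+TV (d=59/2, Q=-515/2) ⇒ MTV; edges |M|=69/4, |TV|=49/4
  updated: d(G,MTV)=53/2, d(J,MTV)=79/2, d(MTV,N)=133/4
3. join G+J (d=8, Q=-102) ⇒ GJ; edges |G|=-9/4, |J|=41/4
  updated: d(GJ,MTV)=29, d(GJ,N)=14
4. join GJ+MTV (d=29, Q=-305/4) ⇒ GJMTV; edges |GJ|=39/8, |MTV|=193/8
  updated: d(GJMTV,N)=73/8
5. join GJMTV+N (d=73/8) ⇒ GJMNTV; edges |GJMTV|=73/16, |N|=73/16
final tree: (((G:-9/4,J:41/4):39/8,(M:69/4,(T:35/8,V:13/8):49/4):193/8):73/16,N:73/16)
total length: 653/8

35/8,13/8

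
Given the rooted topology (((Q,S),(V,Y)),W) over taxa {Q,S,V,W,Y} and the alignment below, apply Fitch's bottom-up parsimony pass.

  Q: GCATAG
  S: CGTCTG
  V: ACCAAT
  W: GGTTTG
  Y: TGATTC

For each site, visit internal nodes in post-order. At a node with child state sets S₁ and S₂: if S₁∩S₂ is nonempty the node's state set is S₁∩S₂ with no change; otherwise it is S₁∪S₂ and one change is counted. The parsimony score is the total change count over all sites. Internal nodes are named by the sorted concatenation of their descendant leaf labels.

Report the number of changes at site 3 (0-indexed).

QS@0: {G} ∪ {C} = {C,G} (union, +1)
VY@0: {A} ∪ {T} = {A,T} (union, +1)
QSVY@0: {C,G} ∪ {A,T} = {A,C,G,T} (union, +1)
QSVWY@0: {A,C,G,T} ∩ {G} = {G} (intersection, +0)
QS@1: {C} ∪ {G} = {C,G} (union, +1)
VY@1: {C} ∪ {G} = {C,G} (union, +1)
QSVY@1: {C,G} ∩ {C,G} = {C,G} (intersection, +0)
QSVWY@1: {C,G} ∩ {G} = {G} (intersection, +0)
QS@2: {A} ∪ {T} = {A,T} (union, +1)
VY@2: {C} ∪ {A} = {A,C} (union, +1)
QSVY@2: {A,T} ∩ {A,C} = {A} (intersection, +0)
QSVWY@2: {A} ∪ {T} = {A,T} (union, +1)
QS@3: {T} ∪ {C} = {C,T} (union, +1)
VY@3: {A} ∪ {T} = {A,T} (union, +1)
QSVY@3: {C,T} ∩ {A,T} = {T} (intersection, +0)
QSVWY@3: {T} ∩ {T} = {T} (intersection, +0)
QS@4: {A} ∪ {T} = {A,T} (union, +1)
VY@4: {A} ∪ {T} = {A,T} (union, +1)
QSVY@4: {A,T} ∩ {A,T} = {A,T} (intersection, +0)
QSVWY@4: {A,T} ∩ {T} = {T} (intersection, +0)
QS@5: {G} ∩ {G} = {G} (intersection, +0)
VY@5: {T} ∪ {C} = {C,T} (union, +1)
QSVY@5: {G} ∪ {C,T} = {C,G,T} (union, +1)
QSVWY@5: {C,G,T} ∩ {G} = {G} (intersection, +0)
per-site changes: [3, 2, 3, 2, 2, 2]; total = 14

2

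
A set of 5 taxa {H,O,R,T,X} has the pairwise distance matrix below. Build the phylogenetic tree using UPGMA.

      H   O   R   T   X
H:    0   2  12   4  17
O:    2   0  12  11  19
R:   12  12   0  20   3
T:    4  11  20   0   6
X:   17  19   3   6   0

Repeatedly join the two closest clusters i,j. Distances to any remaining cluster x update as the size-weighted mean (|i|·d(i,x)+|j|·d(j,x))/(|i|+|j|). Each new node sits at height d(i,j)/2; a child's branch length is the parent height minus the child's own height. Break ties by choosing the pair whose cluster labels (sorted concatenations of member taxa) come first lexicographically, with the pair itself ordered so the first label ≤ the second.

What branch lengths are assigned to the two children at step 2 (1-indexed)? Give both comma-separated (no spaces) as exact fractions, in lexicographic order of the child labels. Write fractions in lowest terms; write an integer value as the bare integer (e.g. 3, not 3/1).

3/2,3/2

step 1: merge (H,O) at d=2; branch lengths H→1, O→1; new cluster HO
  updated: d(HO,R)=12, d(HO,T)=15/2, d(HO,X)=18
step 2: merge (R,X) at d=3; branch lengths R→3/2, X→3/2; new cluster RX
  updated: d(HO,RX)=15, d(RX,T)=13
step 3: merge (HO,T) at d=15/2; branch lengths HO→11/4, T→15/4; new cluster HOT
  updated: d(HOT,RX)=43/3
step 4: merge (HOT,RX) at d=43/3; branch lengths HOT→41/12, RX→17/3; new cluster HORTX
final tree: (((H:1,O:1):11/4,T:15/4):41/12,(R:3/2,X:3/2):17/3)
total length: 247/12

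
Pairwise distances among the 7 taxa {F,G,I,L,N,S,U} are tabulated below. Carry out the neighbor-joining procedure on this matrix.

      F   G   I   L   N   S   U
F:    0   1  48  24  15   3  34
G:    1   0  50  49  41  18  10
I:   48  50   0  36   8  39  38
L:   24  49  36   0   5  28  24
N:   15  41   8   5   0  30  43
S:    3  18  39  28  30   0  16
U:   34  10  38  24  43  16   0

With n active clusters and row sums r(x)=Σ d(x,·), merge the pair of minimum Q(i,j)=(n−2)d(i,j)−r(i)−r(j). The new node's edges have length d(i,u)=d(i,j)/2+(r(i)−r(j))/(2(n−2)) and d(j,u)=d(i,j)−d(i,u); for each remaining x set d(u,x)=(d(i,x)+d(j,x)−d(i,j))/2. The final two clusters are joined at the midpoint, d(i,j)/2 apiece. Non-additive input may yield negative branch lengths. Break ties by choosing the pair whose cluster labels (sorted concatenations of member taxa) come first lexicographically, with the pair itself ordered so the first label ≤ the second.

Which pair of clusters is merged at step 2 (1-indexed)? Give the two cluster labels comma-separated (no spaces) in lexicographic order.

1. join I+N (d=8, Q=-321) ⇒ IN; edges |I|=117/10, |N|=-37/10
  updated: d(F,IN)=55/2, d(G,IN)=83/2, d(IN,L)=33/2, d(IN,S)=61/2, d(IN,U)=73/2
2. join IN+L (d=33/2, Q=-228) ⇒ ILN; edges |IN|=77/8, |L|=55/8
  updated: d(F,ILN)=35/2, d(G,ILN)=37, d(ILN,S)=21, d(ILN,U)=22
3. join F+G (d=1, Q=-237/2) ⇒ FG; edges |F|=-5/4, |G|=9/4
  updated: d(FG,ILN)=107/4, d(FG,S)=10, d(FG,U)=43/2
4. join FG+S (d=10, Q=-341/4) ⇒ FGS; edges |FG|=125/16, |S|=35/16
  updated: d(FGS,ILN)=151/8, d(FGS,U)=55/4
5. join FGS+ILN (d=151/8, Q=-437/8) ⇒ FGILNS; edges |FGS|=85/16, |ILN|=217/16
  updated: d(FGILNS,U)=135/16
6. join FGILNS+U (d=135/16) ⇒ FGILNSU; edges |FGILNS|=135/32, |U|=135/32
final tree: ((((F:-5/4,G:9/4):125/16,S:35/16):85/16,((I:117/10,N:-37/10):77/8,L:55/8):217/16):135/32,U:135/32)
total length: 1005/16

IN,L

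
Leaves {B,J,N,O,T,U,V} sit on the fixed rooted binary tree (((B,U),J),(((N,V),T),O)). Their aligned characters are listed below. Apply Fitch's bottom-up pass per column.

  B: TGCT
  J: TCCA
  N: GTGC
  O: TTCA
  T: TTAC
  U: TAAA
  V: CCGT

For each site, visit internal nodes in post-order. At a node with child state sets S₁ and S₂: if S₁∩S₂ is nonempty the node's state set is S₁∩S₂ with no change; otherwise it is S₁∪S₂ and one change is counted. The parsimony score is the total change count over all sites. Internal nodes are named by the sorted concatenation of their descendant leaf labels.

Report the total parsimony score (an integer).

12

site 0, node BU: B={T} ∩ U={T} → {T} (+0)
site 0, node BJU: BU={T} ∩ J={T} → {T} (+0)
site 0, node NV: N={G} ∪ V={C} → {C,G} (+1)
site 0, node NTV: NV={C,G} ∪ T={T} → {C,G,T} (+1)
site 0, node NOTV: NTV={C,G,T} ∩ O={T} → {T} (+0)
site 0, node BJNOTUV: BJU={T} ∩ NOTV={T} → {T} (+0)
site 1, node BU: B={G} ∪ U={A} → {A,G} (+1)
site 1, node BJU: BU={A,G} ∪ J={C} → {A,C,G} (+1)
site 1, node NV: N={T} ∪ V={C} → {C,T} (+1)
site 1, node NTV: NV={C,T} ∩ T={T} → {T} (+0)
site 1, node NOTV: NTV={T} ∩ O={T} → {T} (+0)
site 1, node BJNOTUV: BJU={A,C,G} ∪ NOTV={T} → {A,C,G,T} (+1)
site 2, node BU: B={C} ∪ U={A} → {A,C} (+1)
site 2, node BJU: BU={A,C} ∩ J={C} → {C} (+0)
site 2, node NV: N={G} ∩ V={G} → {G} (+0)
site 2, node NTV: NV={G} ∪ T={A} → {A,G} (+1)
site 2, node NOTV: NTV={A,G} ∪ O={C} → {A,C,G} (+1)
site 2, node BJNOTUV: BJU={C} ∩ NOTV={A,C,G} → {C} (+0)
site 3, node BU: B={T} ∪ U={A} → {A,T} (+1)
site 3, node BJU: BU={A,T} ∩ J={A} → {A} (+0)
site 3, node NV: N={C} ∪ V={T} → {C,T} (+1)
site 3, node NTV: NV={C,T} ∩ T={C} → {C} (+0)
site 3, node NOTV: NTV={C} ∪ O={A} → {A,C} (+1)
site 3, node BJNOTUV: BJU={A} ∩ NOTV={A,C} → {A} (+0)
per-site changes: [2, 4, 3, 3]; total = 12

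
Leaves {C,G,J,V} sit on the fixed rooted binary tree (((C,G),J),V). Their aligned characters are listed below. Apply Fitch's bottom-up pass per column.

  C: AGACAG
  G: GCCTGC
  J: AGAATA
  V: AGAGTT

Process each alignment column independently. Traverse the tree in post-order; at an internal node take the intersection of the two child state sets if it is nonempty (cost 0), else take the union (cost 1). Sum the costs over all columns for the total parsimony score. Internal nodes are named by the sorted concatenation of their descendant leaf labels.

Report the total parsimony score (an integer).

CG@0: {A} ∪ {G} = {A,G} (union, +1)
CGJ@0: {A,G} ∩ {A} = {A} (intersection, +0)
CGJV@0: {A} ∩ {A} = {A} (intersection, +0)
CG@1: {G} ∪ {C} = {C,G} (union, +1)
CGJ@1: {C,G} ∩ {G} = {G} (intersection, +0)
CGJV@1: {G} ∩ {G} = {G} (intersection, +0)
CG@2: {A} ∪ {C} = {A,C} (union, +1)
CGJ@2: {A,C} ∩ {A} = {A} (intersection, +0)
CGJV@2: {A} ∩ {A} = {A} (intersection, +0)
CG@3: {C} ∪ {T} = {C,T} (union, +1)
CGJ@3: {C,T} ∪ {A} = {A,C,T} (union, +1)
CGJV@3: {A,C,T} ∪ {G} = {A,C,G,T} (union, +1)
CG@4: {A} ∪ {G} = {A,G} (union, +1)
CGJ@4: {A,G} ∪ {T} = {A,G,T} (union, +1)
CGJV@4: {A,G,T} ∩ {T} = {T} (intersection, +0)
CG@5: {G} ∪ {C} = {C,G} (union, +1)
CGJ@5: {C,G} ∪ {A} = {A,C,G} (union, +1)
CGJV@5: {A,C,G} ∪ {T} = {A,C,G,T} (union, +1)
per-site changes: [1, 1, 1, 3, 2, 3]; total = 11

11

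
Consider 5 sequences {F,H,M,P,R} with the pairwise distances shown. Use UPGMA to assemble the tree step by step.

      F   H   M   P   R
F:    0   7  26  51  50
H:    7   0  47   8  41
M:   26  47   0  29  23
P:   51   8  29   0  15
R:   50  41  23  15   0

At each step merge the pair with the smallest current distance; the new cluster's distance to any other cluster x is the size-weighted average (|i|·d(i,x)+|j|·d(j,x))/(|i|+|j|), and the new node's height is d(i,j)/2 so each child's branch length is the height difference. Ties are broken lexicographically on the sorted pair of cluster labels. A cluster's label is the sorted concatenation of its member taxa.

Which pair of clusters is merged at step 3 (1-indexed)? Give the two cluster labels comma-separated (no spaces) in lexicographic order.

M,PR

step 1: merge (F,H) at d=7; branch lengths F→7/2, H→7/2; new cluster FH
  updated: d(FH,M)=73/2, d(FH,P)=59/2, d(FH,R)=91/2
step 2: merge (P,R) at d=15; branch lengths P→15/2, R→15/2; new cluster PR
  updated: d(FH,PR)=75/2, d(M,PR)=26
step 3: merge (M,PR) at d=26; branch lengths M→13, PR→11/2; new cluster MPR
  updated: d(FH,MPR)=223/6
step 4: merge (FH,MPR) at d=223/6; branch lengths FH→181/12, MPR→67/12; new cluster FHMPR
final tree: ((F:7/2,H:7/2):181/12,(M:13,(P:15/2,R:15/2):11/2):67/12)
total length: 367/6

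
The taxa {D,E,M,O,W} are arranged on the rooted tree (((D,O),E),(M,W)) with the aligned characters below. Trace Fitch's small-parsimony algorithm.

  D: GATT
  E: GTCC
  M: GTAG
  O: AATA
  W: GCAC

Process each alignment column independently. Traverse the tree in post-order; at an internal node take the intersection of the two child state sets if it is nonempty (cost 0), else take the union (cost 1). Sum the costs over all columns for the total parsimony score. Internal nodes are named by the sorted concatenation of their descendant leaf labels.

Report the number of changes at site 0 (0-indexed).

1

[col 0] DO: children D:{G}, O:{A} ∪→ {A,G}; cost 1
[col 0] DEO: children DO:{A,G}, E:{G} ∩→ {G}; cost 0
[col 0] MW: children M:{G}, W:{G} ∩→ {G}; cost 0
[col 0] DEMOW: children DEO:{G}, MW:{G} ∩→ {G}; cost 0
[col 1] DO: children D:{A}, O:{A} ∩→ {A}; cost 0
[col 1] DEO: children DO:{A}, E:{T} ∪→ {A,T}; cost 1
[col 1] MW: children M:{T}, W:{C} ∪→ {C,T}; cost 1
[col 1] DEMOW: children DEO:{A,T}, MW:{C,T} ∩→ {T}; cost 0
[col 2] DO: children D:{T}, O:{T} ∩→ {T}; cost 0
[col 2] DEO: children DO:{T}, E:{C} ∪→ {C,T}; cost 1
[col 2] MW: children M:{A}, W:{A} ∩→ {A}; cost 0
[col 2] DEMOW: children DEO:{C,T}, MW:{A} ∪→ {A,C,T}; cost 1
[col 3] DO: children D:{T}, O:{A} ∪→ {A,T}; cost 1
[col 3] DEO: children DO:{A,T}, E:{C} ∪→ {A,C,T}; cost 1
[col 3] MW: children M:{G}, W:{C} ∪→ {C,G}; cost 1
[col 3] DEMOW: children DEO:{A,C,T}, MW:{C,G} ∩→ {C}; cost 0
per-site changes: [1, 2, 2, 3]; total = 8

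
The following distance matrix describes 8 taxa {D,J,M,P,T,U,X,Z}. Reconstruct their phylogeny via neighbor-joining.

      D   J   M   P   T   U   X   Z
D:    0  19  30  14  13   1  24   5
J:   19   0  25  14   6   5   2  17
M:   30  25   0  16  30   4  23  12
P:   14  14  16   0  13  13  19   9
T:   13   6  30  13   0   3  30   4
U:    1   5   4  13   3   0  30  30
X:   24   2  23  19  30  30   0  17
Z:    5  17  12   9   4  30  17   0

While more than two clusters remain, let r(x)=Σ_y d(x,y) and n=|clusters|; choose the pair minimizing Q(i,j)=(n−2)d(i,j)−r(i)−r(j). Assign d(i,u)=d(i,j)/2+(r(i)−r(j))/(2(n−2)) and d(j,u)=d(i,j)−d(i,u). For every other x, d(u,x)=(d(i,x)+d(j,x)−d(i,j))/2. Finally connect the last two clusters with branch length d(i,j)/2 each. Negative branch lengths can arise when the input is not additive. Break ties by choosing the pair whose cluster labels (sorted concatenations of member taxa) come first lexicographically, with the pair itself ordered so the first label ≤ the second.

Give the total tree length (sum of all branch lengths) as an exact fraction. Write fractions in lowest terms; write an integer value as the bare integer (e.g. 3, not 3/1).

1. join J+X (d=2, Q=-221) ⇒ JX; edges |J|=-15/4, |X|=23/4
  updated: d(D,JX)=41/2, d(JX,M)=23, d(JX,P)=31/2, d(JX,T)=17, d(JX,U)=33/2, d(JX,Z)=16
2. join M+U (d=4, Q=-325/2) ⇒ MU; edges |M|=27/4, |U|=-11/4
  updated: d(D,MU)=27/2, d(JX,MU)=71/4, d(MU,P)=25/2, d(MU,T)=29/2, d(MU,Z)=19
3. join D+Z (d=5, Q=-99) ⇒ DZ; edges |D|=33/8, |Z|=7/8
  updated: d(DZ,JX)=63/4, d(DZ,MU)=55/4, d(DZ,P)=9, d(DZ,T)=6
4. join DZ+T (d=6, Q=-77) ⇒ DTZ; edges |DZ|=2, |T|=4
  updated: d(DTZ,JX)=107/8, d(DTZ,MU)=89/8, d(DTZ,P)=8
5. join DTZ+P (d=8, Q=-105/2) ⇒ DPTZ; edges |DTZ|=25/8, |P|=39/8
  updated: d(DPTZ,JX)=167/16, d(DPTZ,MU)=125/16
6. join DPTZ+JX (d=167/16, Q=-36) ⇒ DJPTXZ; edges |DPTZ|=1/4, |JX|=163/16
  updated: d(DJPTXZ,MU)=121/16
7. join DJPTXZ+MU (d=121/16) ⇒ DJMPTUXZ; edges |DJPTXZ|=121/32, |MU|=121/32
final tree: (((((D:33/8,Z:7/8):2,T:4):25/8,P:39/8):1/4,(J:-15/4,X:23/4):163/16):121/32,(M:27/4,U:-11/4):121/32)
total length: 43

43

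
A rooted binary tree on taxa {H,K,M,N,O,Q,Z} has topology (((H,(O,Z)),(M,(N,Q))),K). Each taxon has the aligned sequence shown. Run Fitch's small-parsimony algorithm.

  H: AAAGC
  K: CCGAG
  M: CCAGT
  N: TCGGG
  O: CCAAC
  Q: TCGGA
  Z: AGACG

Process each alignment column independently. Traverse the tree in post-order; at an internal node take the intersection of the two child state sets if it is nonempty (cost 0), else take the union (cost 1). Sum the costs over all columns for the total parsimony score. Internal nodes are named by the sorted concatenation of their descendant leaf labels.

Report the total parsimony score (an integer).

14

site 0, node OZ: O={C} ∪ Z={A} → {A,C} (+1)
site 0, node HOZ: H={A} ∩ OZ={A,C} → {A} (+0)
site 0, node NQ: N={T} ∩ Q={T} → {T} (+0)
site 0, node MNQ: M={C} ∪ NQ={T} → {C,T} (+1)
site 0, node HMNOQZ: HOZ={A} ∪ MNQ={C,T} → {A,C,T} (+1)
site 0, node HKMNOQZ: HMNOQZ={A,C,T} ∩ K={C} → {C} (+0)
site 1, node OZ: O={C} ∪ Z={G} → {C,G} (+1)
site 1, node HOZ: H={A} ∪ OZ={C,G} → {A,C,G} (+1)
site 1, node NQ: N={C} ∩ Q={C} → {C} (+0)
site 1, node MNQ: M={C} ∩ NQ={C} → {C} (+0)
site 1, node HMNOQZ: HOZ={A,C,G} ∩ MNQ={C} → {C} (+0)
site 1, node HKMNOQZ: HMNOQZ={C} ∩ K={C} → {C} (+0)
site 2, node OZ: O={A} ∩ Z={A} → {A} (+0)
site 2, node HOZ: H={A} ∩ OZ={A} → {A} (+0)
site 2, node NQ: N={G} ∩ Q={G} → {G} (+0)
site 2, node MNQ: M={A} ∪ NQ={G} → {A,G} (+1)
site 2, node HMNOQZ: HOZ={A} ∩ MNQ={A,G} → {A} (+0)
site 2, node HKMNOQZ: HMNOQZ={A} ∪ K={G} → {A,G} (+1)
site 3, node OZ: O={A} ∪ Z={C} → {A,C} (+1)
site 3, node HOZ: H={G} ∪ OZ={A,C} → {A,C,G} (+1)
site 3, node NQ: N={G} ∩ Q={G} → {G} (+0)
site 3, node MNQ: M={G} ∩ NQ={G} → {G} (+0)
site 3, node HMNOQZ: HOZ={A,C,G} ∩ MNQ={G} → {G} (+0)
site 3, node HKMNOQZ: HMNOQZ={G} ∪ K={A} → {A,G} (+1)
site 4, node OZ: O={C} ∪ Z={G} → {C,G} (+1)
site 4, node HOZ: H={C} ∩ OZ={C,G} → {C} (+0)
site 4, node NQ: N={G} ∪ Q={A} → {A,G} (+1)
site 4, node MNQ: M={T} ∪ NQ={A,G} → {A,G,T} (+1)
site 4, node HMNOQZ: HOZ={C} ∪ MNQ={A,G,T} → {A,C,G,T} (+1)
site 4, node HKMNOQZ: HMNOQZ={A,C,G,T} ∩ K={G} → {G} (+0)
per-site changes: [3, 2, 2, 3, 4]; total = 14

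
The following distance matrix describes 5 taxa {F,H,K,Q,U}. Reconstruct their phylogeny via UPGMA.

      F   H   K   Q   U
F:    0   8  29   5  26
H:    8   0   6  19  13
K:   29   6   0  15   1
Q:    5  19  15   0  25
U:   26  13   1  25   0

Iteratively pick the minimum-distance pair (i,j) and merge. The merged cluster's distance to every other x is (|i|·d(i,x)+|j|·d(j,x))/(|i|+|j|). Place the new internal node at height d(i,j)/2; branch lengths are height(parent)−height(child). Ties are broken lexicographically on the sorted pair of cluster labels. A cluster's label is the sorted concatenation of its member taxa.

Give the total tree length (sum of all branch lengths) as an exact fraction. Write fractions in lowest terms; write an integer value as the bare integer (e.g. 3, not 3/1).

iteration 1: select K,U (d=1); attach at lengths (1/2, 1/2); label the merged cluster KU
  updated: d(F,KU)=55/2, d(H,KU)=19/2, d(KU,Q)=20
iteration 2: select F,Q (d=5); attach at lengths (5/2, 5/2); label the merged cluster FQ
  updated: d(FQ,H)=27/2, d(FQ,KU)=95/4
iteration 3: select H,KU (d=19/2); attach at lengths (19/4, 17/4); label the merged cluster HKU
  updated: d(FQ,HKU)=61/3
iteration 4: select FQ,HKU (d=61/3); attach at lengths (23/3, 65/12); label the merged cluster FHKQU
final tree: ((F:5/2,Q:5/2):23/3,(H:19/4,(K:1/2,U:1/2):17/4):65/12)
total length: 337/12

337/12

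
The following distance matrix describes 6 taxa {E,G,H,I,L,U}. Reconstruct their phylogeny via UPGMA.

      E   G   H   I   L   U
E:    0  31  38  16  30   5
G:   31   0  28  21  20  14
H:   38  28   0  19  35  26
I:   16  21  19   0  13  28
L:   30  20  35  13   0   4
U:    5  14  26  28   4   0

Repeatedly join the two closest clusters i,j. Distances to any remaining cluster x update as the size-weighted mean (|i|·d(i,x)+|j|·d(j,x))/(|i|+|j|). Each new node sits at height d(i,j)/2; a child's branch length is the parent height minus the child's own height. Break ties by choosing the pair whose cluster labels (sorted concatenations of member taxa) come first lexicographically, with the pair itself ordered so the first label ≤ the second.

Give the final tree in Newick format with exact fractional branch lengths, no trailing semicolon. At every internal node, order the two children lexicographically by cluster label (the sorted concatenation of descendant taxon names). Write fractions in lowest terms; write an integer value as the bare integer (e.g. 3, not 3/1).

1. join L+U (d=4) ⇒ LU; edges |L|=2, |U|=2
  updated: d(E,LU)=35/2, d(G,LU)=17, d(H,LU)=61/2, d(I,LU)=41/2
2. join E+I (d=16) ⇒ EI; edges |E|=8, |I|=8
  updated: d(EI,G)=26, d(EI,H)=57/2, d(EI,LU)=19
3. join G+LU (d=17) ⇒ GLU; edges |G|=17/2, |LU|=13/2
  updated: d(EI,GLU)=64/3, d(GLU,H)=89/3
4. join EI+GLU (d=64/3) ⇒ EGILU; edges |EI|=8/3, |GLU|=13/6
  updated: d(EGILU,H)=146/5
5. join EGILU+H (d=146/5) ⇒ EGHILU; edges |EGILU|=59/15, |H|=73/5
final tree: (((E:8,I:8):8/3,(G:17/2,(L:2,U:2):13/2):13/6):59/15,H:73/5)
total length: 1751/30

(((E:8,I:8):8/3,(G:17/2,(L:2,U:2):13/2):13/6):59/15,H:73/5)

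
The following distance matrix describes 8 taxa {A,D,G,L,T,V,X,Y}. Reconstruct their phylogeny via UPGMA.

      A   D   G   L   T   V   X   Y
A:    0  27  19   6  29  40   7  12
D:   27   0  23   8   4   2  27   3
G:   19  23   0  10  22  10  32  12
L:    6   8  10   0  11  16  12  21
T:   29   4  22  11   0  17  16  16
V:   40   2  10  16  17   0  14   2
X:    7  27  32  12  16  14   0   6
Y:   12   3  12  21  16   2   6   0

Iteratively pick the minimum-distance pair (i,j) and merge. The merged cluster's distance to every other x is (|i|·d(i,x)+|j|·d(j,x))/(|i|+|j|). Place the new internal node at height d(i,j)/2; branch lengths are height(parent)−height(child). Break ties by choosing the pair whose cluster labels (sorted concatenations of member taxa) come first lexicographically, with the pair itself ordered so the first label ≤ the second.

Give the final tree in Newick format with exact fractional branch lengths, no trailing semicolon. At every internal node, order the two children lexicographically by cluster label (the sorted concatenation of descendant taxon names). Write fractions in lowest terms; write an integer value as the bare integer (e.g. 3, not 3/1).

1. join D+V (d=2) ⇒ DV; edges |D|=1, |V|=1
  updated: d(A,DV)=67/2, d(DV,G)=33/2, d(DV,L)=12, d(DV,T)=21/2, d(DV,X)=41/2, d(DV,Y)=5/2
2. join DV+Y (d=5/2) ⇒ DVY; edges |DV|=1/4, |Y|=5/4
  updated: d(A,DVY)=79/3, d(DVY,G)=15, d(DVY,L)=15, d(DVY,T)=37/3, d(DVY,X)=47/3
3. join A+L (d=6) ⇒ AL; edges |A|=3, |L|=3
  updated: d(AL,DVY)=62/3, d(AL,G)=29/2, d(AL,T)=20, d(AL,X)=19/2
4. join AL+X (d=19/2) ⇒ ALX; edges |AL|=7/4, |X|=19/4
  updated: d(ALX,DVY)=19, d(ALX,G)=61/3, d(ALX,T)=56/3
5. join DVY+T (d=37/3) ⇒ DTVY; edges |DVY|=59/12, |T|=37/6
  updated: d(ALX,DTVY)=227/12, d(DTVY,G)=67/4
6. join DTVY+G (d=67/4) ⇒ DGTVY; edges |DTVY|=53/24, |G|=67/8
  updated: d(ALX,DGTVY)=96/5
7. join ALX+DGTVY (d=96/5) ⇒ ADGLTVXY; edges |ALX|=97/20, |DGTVY|=49/40
final tree: (((A:3,L:3):7/4,X:19/4):97/20,((((D:1,V:1):1/4,Y:5/4):59/12,T:37/6):53/24,G:67/8):49/40)
total length: 5249/120

(((A:3,L:3):7/4,X:19/4):97/20,((((D:1,V:1):1/4,Y:5/4):59/12,T:37/6):53/24,G:67/8):49/40)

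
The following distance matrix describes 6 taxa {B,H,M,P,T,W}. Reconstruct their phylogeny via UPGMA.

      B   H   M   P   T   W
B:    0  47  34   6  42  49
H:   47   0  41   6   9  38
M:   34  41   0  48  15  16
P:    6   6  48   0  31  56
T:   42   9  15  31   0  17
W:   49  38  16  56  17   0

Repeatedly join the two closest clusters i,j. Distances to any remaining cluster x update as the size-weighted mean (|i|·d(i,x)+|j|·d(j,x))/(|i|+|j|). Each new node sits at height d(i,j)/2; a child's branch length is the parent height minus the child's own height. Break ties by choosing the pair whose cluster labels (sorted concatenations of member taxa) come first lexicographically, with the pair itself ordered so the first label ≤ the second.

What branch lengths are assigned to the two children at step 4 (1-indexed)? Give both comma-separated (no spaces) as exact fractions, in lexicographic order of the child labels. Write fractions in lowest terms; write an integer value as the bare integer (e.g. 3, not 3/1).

75/8,47/8

iteration 1: select B,P (d=6); attach at lengths (3, 3); label the merged cluster BP
  updated: d(BP,H)=53/2, d(BP,M)=41, d(BP,T)=73/2, d(BP,W)=105/2
iteration 2: select H,T (d=9); attach at lengths (9/2, 9/2); label the merged cluster HT
  updated: d(BP,HT)=63/2, d(HT,M)=28, d(HT,W)=55/2
iteration 3: select M,W (d=16); attach at lengths (8, 8); label the merged cluster MW
  updated: d(BP,MW)=187/4, d(HT,MW)=111/4
iteration 4: select HT,MW (d=111/4); attach at lengths (75/8, 47/8); label the merged cluster HMTW
  updated: d(BP,HMTW)=313/8
iteration 5: select BP,HMTW (d=313/8); attach at lengths (265/16, 91/16); label the merged cluster BHMPTW
final tree: ((B:3,P:3):265/16,((H:9/2,T:9/2):75/8,(M:8,W:8):47/8):91/16)
total length: 137/2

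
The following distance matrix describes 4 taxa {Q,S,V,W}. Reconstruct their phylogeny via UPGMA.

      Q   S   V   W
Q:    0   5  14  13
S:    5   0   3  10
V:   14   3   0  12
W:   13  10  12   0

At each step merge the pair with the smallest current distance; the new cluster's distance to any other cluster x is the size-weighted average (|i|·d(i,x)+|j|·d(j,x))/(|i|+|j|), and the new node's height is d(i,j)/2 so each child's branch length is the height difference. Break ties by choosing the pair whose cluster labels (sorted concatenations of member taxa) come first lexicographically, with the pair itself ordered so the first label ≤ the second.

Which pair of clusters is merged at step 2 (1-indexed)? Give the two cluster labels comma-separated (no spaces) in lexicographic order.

Q,SV

step 1: merge (S,V) at d=3; branch lengths S→3/2, V→3/2; new cluster SV
  updated: d(Q,SV)=19/2, d(SV,W)=11
step 2: merge (Q,SV) at d=19/2; branch lengths Q→19/4, SV→13/4; new cluster QSV
  updated: d(QSV,W)=35/3
step 3: merge (QSV,W) at d=35/3; branch lengths QSV→13/12, W→35/6; new cluster QSVW
final tree: ((Q:19/4,(S:3/2,V:3/2):13/4):13/12,W:35/6)
total length: 215/12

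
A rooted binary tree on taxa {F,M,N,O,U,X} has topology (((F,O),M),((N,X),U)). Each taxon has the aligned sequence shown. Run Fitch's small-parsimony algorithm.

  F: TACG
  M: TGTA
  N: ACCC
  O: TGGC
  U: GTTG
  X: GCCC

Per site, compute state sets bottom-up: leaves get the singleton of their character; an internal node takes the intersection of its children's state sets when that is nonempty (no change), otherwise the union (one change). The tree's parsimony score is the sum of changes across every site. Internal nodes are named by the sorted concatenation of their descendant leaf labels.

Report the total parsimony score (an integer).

[col 0] FO: children F:{T}, O:{T} ∩→ {T}; cost 0
[col 0] FMO: children FO:{T}, M:{T} ∩→ {T}; cost 0
[col 0] NX: children N:{A}, X:{G} ∪→ {A,G}; cost 1
[col 0] NUX: children NX:{A,G}, U:{G} ∩→ {G}; cost 0
[col 0] FMNOUX: children FMO:{T}, NUX:{G} ∪→ {G,T}; cost 1
[col 1] FO: children F:{A}, O:{G} ∪→ {A,G}; cost 1
[col 1] FMO: children FO:{A,G}, M:{G} ∩→ {G}; cost 0
[col 1] NX: children N:{C}, X:{C} ∩→ {C}; cost 0
[col 1] NUX: children NX:{C}, U:{T} ∪→ {C,T}; cost 1
[col 1] FMNOUX: children FMO:{G}, NUX:{C,T} ∪→ {C,G,T}; cost 1
[col 2] FO: children F:{C}, O:{G} ∪→ {C,G}; cost 1
[col 2] FMO: children FO:{C,G}, M:{T} ∪→ {C,G,T}; cost 1
[col 2] NX: children N:{C}, X:{C} ∩→ {C}; cost 0
[col 2] NUX: children NX:{C}, U:{T} ∪→ {C,T}; cost 1
[col 2] FMNOUX: children FMO:{C,G,T}, NUX:{C,T} ∩→ {C,T}; cost 0
[col 3] FO: children F:{G}, O:{C} ∪→ {C,G}; cost 1
[col 3] FMO: children FO:{C,G}, M:{A} ∪→ {A,C,G}; cost 1
[col 3] NX: children N:{C}, X:{C} ∩→ {C}; cost 0
[col 3] NUX: children NX:{C}, U:{G} ∪→ {C,G}; cost 1
[col 3] FMNOUX: children FMO:{A,C,G}, NUX:{C,G} ∩→ {C,G}; cost 0
per-site changes: [2, 3, 3, 3]; total = 11

11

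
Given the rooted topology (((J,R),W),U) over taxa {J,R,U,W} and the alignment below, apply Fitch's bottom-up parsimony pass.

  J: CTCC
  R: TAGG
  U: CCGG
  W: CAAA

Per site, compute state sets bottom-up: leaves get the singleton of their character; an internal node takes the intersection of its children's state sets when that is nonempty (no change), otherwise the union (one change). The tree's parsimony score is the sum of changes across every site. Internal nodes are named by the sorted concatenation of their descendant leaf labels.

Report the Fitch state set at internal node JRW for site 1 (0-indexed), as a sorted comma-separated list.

A

JR@0: {C} ∪ {T} = {C,T} (union, +1)
JRW@0: {C,T} ∩ {C} = {C} (intersection, +0)
JRUW@0: {C} ∩ {C} = {C} (intersection, +0)
JR@1: {T} ∪ {A} = {A,T} (union, +1)
JRW@1: {A,T} ∩ {A} = {A} (intersection, +0)
JRUW@1: {A} ∪ {C} = {A,C} (union, +1)
JR@2: {C} ∪ {G} = {C,G} (union, +1)
JRW@2: {C,G} ∪ {A} = {A,C,G} (union, +1)
JRUW@2: {A,C,G} ∩ {G} = {G} (intersection, +0)
JR@3: {C} ∪ {G} = {C,G} (union, +1)
JRW@3: {C,G} ∪ {A} = {A,C,G} (union, +1)
JRUW@3: {A,C,G} ∩ {G} = {G} (intersection, +0)
per-site changes: [1, 2, 2, 2]; total = 7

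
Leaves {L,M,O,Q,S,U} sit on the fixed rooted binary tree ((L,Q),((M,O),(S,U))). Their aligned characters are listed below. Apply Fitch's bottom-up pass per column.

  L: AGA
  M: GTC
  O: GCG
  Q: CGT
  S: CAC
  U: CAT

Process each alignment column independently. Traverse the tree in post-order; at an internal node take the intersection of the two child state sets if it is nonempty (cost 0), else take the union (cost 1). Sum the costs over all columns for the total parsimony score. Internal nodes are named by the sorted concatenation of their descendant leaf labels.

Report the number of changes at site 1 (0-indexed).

LQ@0: {A} ∪ {C} = {A,C} (union, +1)
MO@0: {G} ∩ {G} = {G} (intersection, +0)
SU@0: {C} ∩ {C} = {C} (intersection, +0)
MOSU@0: {G} ∪ {C} = {C,G} (union, +1)
LMOQSU@0: {A,C} ∩ {C,G} = {C} (intersection, +0)
LQ@1: {G} ∩ {G} = {G} (intersection, +0)
MO@1: {T} ∪ {C} = {C,T} (union, +1)
SU@1: {A} ∩ {A} = {A} (intersection, +0)
MOSU@1: {C,T} ∪ {A} = {A,C,T} (union, +1)
LMOQSU@1: {G} ∪ {A,C,T} = {A,C,G,T} (union, +1)
LQ@2: {A} ∪ {T} = {A,T} (union, +1)
MO@2: {C} ∪ {G} = {C,G} (union, +1)
SU@2: {C} ∪ {T} = {C,T} (union, +1)
MOSU@2: {C,G} ∩ {C,T} = {C} (intersection, +0)
LMOQSU@2: {A,T} ∪ {C} = {A,C,T} (union, +1)
per-site changes: [2, 3, 4]; total = 9

3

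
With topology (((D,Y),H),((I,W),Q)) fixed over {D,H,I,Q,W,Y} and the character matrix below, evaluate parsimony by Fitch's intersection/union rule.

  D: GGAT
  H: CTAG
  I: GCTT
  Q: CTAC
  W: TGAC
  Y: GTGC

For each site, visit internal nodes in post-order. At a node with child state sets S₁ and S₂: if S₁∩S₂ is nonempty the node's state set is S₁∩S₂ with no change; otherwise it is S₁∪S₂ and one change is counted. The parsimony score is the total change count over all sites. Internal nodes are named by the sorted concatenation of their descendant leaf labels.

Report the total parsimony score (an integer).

11

DY@0: {G} ∩ {G} = {G} (intersection, +0)
DHY@0: {G} ∪ {C} = {C,G} (union, +1)
IW@0: {G} ∪ {T} = {G,T} (union, +1)
IQW@0: {G,T} ∪ {C} = {C,G,T} (union, +1)
DHIQWY@0: {C,G} ∩ {C,G,T} = {C,G} (intersection, +0)
DY@1: {G} ∪ {T} = {G,T} (union, +1)
DHY@1: {G,T} ∩ {T} = {T} (intersection, +0)
IW@1: {C} ∪ {G} = {C,G} (union, +1)
IQW@1: {C,G} ∪ {T} = {C,G,T} (union, +1)
DHIQWY@1: {T} ∩ {C,G,T} = {T} (intersection, +0)
DY@2: {A} ∪ {G} = {A,G} (union, +1)
DHY@2: {A,G} ∩ {A} = {A} (intersection, +0)
IW@2: {T} ∪ {A} = {A,T} (union, +1)
IQW@2: {A,T} ∩ {A} = {A} (intersection, +0)
DHIQWY@2: {A} ∩ {A} = {A} (intersection, +0)
DY@3: {T} ∪ {C} = {C,T} (union, +1)
DHY@3: {C,T} ∪ {G} = {C,G,T} (union, +1)
IW@3: {T} ∪ {C} = {C,T} (union, +1)
IQW@3: {C,T} ∩ {C} = {C} (intersection, +0)
DHIQWY@3: {C,G,T} ∩ {C} = {C} (intersection, +0)
per-site changes: [3, 3, 2, 3]; total = 11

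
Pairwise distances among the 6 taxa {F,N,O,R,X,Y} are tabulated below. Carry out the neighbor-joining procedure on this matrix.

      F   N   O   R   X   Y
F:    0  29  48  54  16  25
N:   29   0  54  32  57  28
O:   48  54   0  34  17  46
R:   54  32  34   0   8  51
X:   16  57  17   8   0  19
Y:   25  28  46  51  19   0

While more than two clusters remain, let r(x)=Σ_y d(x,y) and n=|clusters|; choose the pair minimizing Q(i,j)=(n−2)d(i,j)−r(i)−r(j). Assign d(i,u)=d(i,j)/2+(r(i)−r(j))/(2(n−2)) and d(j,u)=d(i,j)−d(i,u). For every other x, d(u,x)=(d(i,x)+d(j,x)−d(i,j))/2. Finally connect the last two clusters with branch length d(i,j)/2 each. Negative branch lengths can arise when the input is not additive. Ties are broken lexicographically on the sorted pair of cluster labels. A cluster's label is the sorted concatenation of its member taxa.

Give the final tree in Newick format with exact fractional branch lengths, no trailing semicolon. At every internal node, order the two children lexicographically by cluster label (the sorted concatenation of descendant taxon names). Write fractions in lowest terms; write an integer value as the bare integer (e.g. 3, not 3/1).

(((F:189/16,N:275/16):19/16,(O:55/3,(R:47/4,X:-15/4):19/6):271/16):173/32,Y:173/32)

step 1: merge (R,X) at d=8, Q=-264; branch lengths R→47/4, X→-15/4; new cluster RX
  updated: d(F,RX)=31, d(N,RX)=81/2, d(O,RX)=43/2, d(RX,Y)=31
step 2: merge (O,RX) at d=43/2, Q=-229; branch lengths O→55/3, RX→19/6; new cluster ORX
  updated: d(F,ORX)=115/4, d(N,ORX)=73/2, d(ORX,Y)=111/4
step 3: merge (F,N) at d=29, Q=-473/4; branch lengths F→189/16, N→275/16; new cluster FN
  updated: d(FN,ORX)=145/8, d(FN,Y)=12
step 4: merge (FN,ORX) at d=145/8, Q=-463/8; branch lengths FN→19/16, ORX→271/16; new cluster FNORX
  updated: d(FNORX,Y)=173/16
step 5: merge (FNORX,Y) at d=173/16; branch lengths FNORX→173/32, Y→173/32; new cluster FNORXY
final tree: (((F:189/16,N:275/16):19/16,(O:55/3,(R:47/4,X:-15/4):19/6):271/16):173/32,Y:173/32)
total length: 1399/16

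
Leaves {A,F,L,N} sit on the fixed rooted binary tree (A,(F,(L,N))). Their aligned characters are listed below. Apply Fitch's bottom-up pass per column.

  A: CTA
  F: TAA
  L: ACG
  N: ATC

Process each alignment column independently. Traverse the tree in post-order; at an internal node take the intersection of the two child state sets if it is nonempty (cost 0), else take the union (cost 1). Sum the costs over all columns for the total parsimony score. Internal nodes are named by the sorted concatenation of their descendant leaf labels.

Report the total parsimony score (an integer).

LN@0: {A} ∩ {A} = {A} (intersection, +0)
FLN@0: {T} ∪ {A} = {A,T} (union, +1)
AFLN@0: {C} ∪ {A,T} = {A,C,T} (union, +1)
LN@1: {C} ∪ {T} = {C,T} (union, +1)
FLN@1: {A} ∪ {C,T} = {A,C,T} (union, +1)
AFLN@1: {T} ∩ {A,C,T} = {T} (intersection, +0)
LN@2: {G} ∪ {C} = {C,G} (union, +1)
FLN@2: {A} ∪ {C,G} = {A,C,G} (union, +1)
AFLN@2: {A} ∩ {A,C,G} = {A} (intersection, +0)
per-site changes: [2, 2, 2]; total = 6

6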